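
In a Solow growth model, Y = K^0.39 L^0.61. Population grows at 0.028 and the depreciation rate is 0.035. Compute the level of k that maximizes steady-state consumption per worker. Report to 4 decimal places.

k_gold ≈ 19.8568

The effective depreciation rate is n + δ = 0.028 + 0.035 = 0.063.
Maximizing c = f(k) − (n+δ)·k gives f'(k) = n+δ, i.e. 0.39·k^(0.39−1) = 0.063, so k_gold = (0.39/0.063)^(1/0.61) ≈ 19.8568.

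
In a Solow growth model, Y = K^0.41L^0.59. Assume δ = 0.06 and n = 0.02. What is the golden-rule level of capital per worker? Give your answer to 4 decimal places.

n + δ = 0.02 + 0.06 = 0.08.
Golden rule sets MPK = n+δ: 0.41·k^(0.41−1) = 0.08, so k_gold = (0.41/0.08)^(1/0.59) ≈ 15.9541.

k_gold ≈ 15.9541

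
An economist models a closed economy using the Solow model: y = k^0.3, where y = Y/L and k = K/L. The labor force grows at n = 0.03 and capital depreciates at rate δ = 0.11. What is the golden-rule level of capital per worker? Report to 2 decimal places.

n + δ = 0.03 + 0.11 = 0.14.
At the golden rule the marginal product of capital equals n+δ: 0.3·k^(0.3−1) = 0.14. Solving, k_gold = (0.3/0.14)^(1/0.7) ≈ 2.9706.

k_gold ≈ 2.97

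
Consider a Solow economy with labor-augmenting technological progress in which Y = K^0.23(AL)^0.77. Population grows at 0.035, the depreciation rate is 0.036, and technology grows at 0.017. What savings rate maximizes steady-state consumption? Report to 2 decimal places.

s_gold = 0.23

Break-even investment rate: n + g + δ = 0.035 + 0.017 + 0.036 = 0.088.
At the golden rule MPK = n+g+δ, and in any Cobb-Douglas steady state s = (n+g+δ)·k/y = MPK·k/y = capital's share 0.23.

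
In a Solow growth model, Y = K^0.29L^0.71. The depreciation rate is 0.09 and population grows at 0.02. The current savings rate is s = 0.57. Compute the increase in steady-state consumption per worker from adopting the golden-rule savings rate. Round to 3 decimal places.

Break-even investment rate: n + δ = 0.02 + 0.09 = 0.11.
Current steady state (s = 0.57): k* = (0.57/0.11)^(1/0.71) ≈ 10.1464, y* = 10.1464^0.29 ≈ 1.9581, c* = (1−0.57)·1.9581 ≈ 0.8420.
Maximizing c = f(k) − (n+δ)·k gives f'(k) = n+δ, i.e. 0.29·k^(0.29−1) = 0.11, so k_gold = (0.29/0.11)^(1/0.71) ≈ 3.9171.
y_gold = 3.9171^0.29 ≈ 1.4858, c_gold = y_gold − 0.11·k_gold ≈ 1.0549.
Gain: Δc = 1.0549 − 0.8420 ≈ 0.2129.

Δc ≈ 0.213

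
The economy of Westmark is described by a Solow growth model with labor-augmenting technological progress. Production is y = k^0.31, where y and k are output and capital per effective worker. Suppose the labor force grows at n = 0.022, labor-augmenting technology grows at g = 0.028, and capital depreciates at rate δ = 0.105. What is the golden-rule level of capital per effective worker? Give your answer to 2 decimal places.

k_gold ≈ 2.73

n + g + δ = 0.022 + 0.028 + 0.105 = 0.155.
Golden rule sets MPK = n+g+δ: 0.31·k^(0.31−1) = 0.155, so k_gold = (0.31/0.155)^(1/0.69) ≈ 2.7307.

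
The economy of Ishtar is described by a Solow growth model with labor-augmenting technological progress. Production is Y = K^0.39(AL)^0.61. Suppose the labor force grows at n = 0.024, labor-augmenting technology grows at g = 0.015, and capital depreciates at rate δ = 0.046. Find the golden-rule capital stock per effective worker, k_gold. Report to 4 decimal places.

k_gold ≈ 12.1525

The effective depreciation rate is n + g + δ = 0.024 + 0.015 + 0.046 = 0.085.
At the golden rule the marginal product of capital equals n+g+δ: 0.39·k^(0.39−1) = 0.085. Solving, k_gold = (0.39/0.085)^(1/0.61) ≈ 12.1525.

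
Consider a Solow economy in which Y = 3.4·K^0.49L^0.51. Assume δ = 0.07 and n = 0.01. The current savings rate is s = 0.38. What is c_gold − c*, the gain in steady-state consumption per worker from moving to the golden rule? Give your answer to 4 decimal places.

Δc ≈ 1.5316

n + δ = 0.01 + 0.07 = 0.08.
Current steady state (s = 0.38): k* = (0.38·3.4/0.08)^(1/0.51) ≈ 233.8653, y* = 3.4·233.8653^0.49 ≈ 49.2348, c* = (1−0.38)·49.2348 ≈ 30.5256.
Setting f'(k) = n+δ gives 0.49·3.4·k^(0.49−1) = 0.08, hence k_gold = (0.49·3.4/0.08)^(1/0.51) ≈ 385.0001.
y_gold = 3.4·385.0001^0.49 ≈ 62.8572, c_gold = y_gold − 0.08·k_gold ≈ 32.0571.
Gain: Δc = 32.0571 − 30.5256 ≈ 1.5316.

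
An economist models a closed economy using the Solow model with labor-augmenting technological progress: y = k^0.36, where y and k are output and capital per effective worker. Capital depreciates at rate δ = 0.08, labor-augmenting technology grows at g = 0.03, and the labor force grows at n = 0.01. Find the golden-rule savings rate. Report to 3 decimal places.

s_gold = 0.360

n + g + δ = 0.01 + 0.03 + 0.08 = 0.12.
At the golden rule MPK = n+g+δ, and in any Cobb-Douglas steady state s = (n+g+δ)·k/y = MPK·k/y = capital's share 0.36.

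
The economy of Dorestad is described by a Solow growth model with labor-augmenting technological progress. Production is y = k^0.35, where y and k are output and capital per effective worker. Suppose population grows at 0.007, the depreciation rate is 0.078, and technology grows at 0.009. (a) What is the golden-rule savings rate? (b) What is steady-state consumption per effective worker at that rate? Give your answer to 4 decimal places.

Break-even investment rate: n + g + δ = 0.007 + 0.009 + 0.078 = 0.094.
For Cobb-Douglas, s_gold equals capital's share: s_gold = 0.35.
Golden rule sets MPK = n+g+δ: 0.35·k^(0.35−1) = 0.094, so k_gold = (0.35/0.094)^(1/0.65) ≈ 7.5573.
y_gold = 7.5573^0.35 ≈ 2.0297; c_gold = (1−0.35)·y_gold ≈ 1.3193.

(a) s_gold = 0.3500; (b) c_gold ≈ 1.3193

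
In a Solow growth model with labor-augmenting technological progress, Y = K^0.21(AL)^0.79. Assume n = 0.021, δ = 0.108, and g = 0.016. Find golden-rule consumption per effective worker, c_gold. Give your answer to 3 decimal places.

c_gold ≈ 0.872

Capital per effective worker breaks even when investment replaces (n + g + δ)·k; here n + g + δ = 0.145.
At the golden rule the marginal product of capital equals n+g+δ: 0.21·k^(0.21−1) = 0.145. Solving, k_gold = (0.21/0.145)^(1/0.79) ≈ 1.5981.
y_gold = 1.5981^0.21 ≈ 1.1035.
c_gold = y_gold − (n+g+δ)·k_gold = 1.1035 − 0.145·1.5981 ≈ 0.8717.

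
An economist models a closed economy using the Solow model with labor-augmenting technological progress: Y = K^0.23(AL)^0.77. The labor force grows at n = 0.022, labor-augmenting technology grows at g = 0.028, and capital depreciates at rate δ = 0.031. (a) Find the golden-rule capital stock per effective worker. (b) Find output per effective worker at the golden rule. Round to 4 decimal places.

Capital per effective worker breaks even when investment replaces (n + g + δ)·k; here n + g + δ = 0.081.
Maximizing c = f(k) − (n+g+δ)·k gives f'(k) = n+g+δ, i.e. 0.23·k^(0.23−1) = 0.081, so k_gold = (0.23/0.081)^(1/0.77) ≈ 3.8782.
y_gold = 3.8782^0.23 ≈ 1.3658.

(a) k_gold ≈ 3.8782; (b) y_gold ≈ 1.3658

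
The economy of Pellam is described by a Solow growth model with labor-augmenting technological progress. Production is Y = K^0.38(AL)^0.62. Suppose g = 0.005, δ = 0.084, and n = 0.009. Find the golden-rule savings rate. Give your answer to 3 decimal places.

The effective depreciation rate is n + g + δ = 0.009 + 0.005 + 0.084 = 0.098.
At the golden rule MPK = n+g+δ, and in any Cobb-Douglas steady state s = (n+g+δ)·k/y = MPK·k/y = capital's share 0.38.

s_gold = 0.380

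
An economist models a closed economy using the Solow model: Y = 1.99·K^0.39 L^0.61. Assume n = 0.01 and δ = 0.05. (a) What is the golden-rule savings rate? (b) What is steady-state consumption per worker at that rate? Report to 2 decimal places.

Break-even investment rate: n + δ = 0.01 + 0.05 = 0.06.
For Cobb-Douglas, s_gold equals capital's share: s_gold = 0.39.
Setting f'(k) = n+δ gives 0.39·1.99·k^(0.39−1) = 0.06, hence k_gold = (0.39·1.99/0.06)^(1/0.61) ≈ 66.4612.
y_gold = 1.99·66.4612^0.39 ≈ 10.2248; c_gold = (1−0.39)·y_gold ≈ 6.2371.

(a) s_gold = 0.39; (b) c_gold ≈ 6.24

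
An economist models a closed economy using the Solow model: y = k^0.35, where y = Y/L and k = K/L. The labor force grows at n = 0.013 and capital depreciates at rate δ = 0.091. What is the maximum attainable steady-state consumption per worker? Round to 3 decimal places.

n + δ = 0.013 + 0.091 = 0.104.
Golden rule sets MPK = n+δ: 0.35·k^(0.35−1) = 0.104, so k_gold = (0.35/0.104)^(1/0.65) ≈ 6.4688.
y_gold = 6.4688^0.35 ≈ 1.9222.
c_gold = y_gold − (n+δ)·k_gold = 1.9222 − 0.104·6.4688 ≈ 1.2494.

c_gold ≈ 1.249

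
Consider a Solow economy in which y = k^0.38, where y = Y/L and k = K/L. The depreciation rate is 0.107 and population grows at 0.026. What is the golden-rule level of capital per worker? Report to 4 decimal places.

Break-even investment rate: n + δ = 0.026 + 0.107 = 0.133.
Maximizing c = f(k) − (n+δ)·k gives f'(k) = n+δ, i.e. 0.38·k^(0.38−1) = 0.133, so k_gold = (0.38/0.133)^(1/0.62) ≈ 5.4372.

k_gold ≈ 5.4372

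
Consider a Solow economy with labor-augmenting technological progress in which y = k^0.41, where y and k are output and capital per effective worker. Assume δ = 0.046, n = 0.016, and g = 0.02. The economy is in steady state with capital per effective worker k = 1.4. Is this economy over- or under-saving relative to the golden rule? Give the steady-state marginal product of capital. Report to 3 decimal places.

Break-even investment rate: n + g + δ = 0.016 + 0.02 + 0.046 = 0.082.
MPK = 0.41·k^(0.41−1) = 0.41·1.4^(-0.59) ≈ 0.3362.
MPK > 0.082, so the economy is dynamically efficient (under-saving).

under-saving; MPK ≈ 0.336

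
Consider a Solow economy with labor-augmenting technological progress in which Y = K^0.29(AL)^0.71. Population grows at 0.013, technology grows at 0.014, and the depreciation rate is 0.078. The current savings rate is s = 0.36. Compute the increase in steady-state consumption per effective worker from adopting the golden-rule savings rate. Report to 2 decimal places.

Break-even investment rate: n + g + δ = 0.013 + 0.014 + 0.078 = 0.105.
Current steady state (s = 0.36): k* = (0.36/0.105)^(1/0.71) ≈ 5.6713, y* = 5.6713^0.29 ≈ 1.6541, c* = (1−0.36)·1.6541 ≈ 1.0586.
Maximizing c = f(k) − (n+g+δ)·k gives f'(k) = n+g+δ, i.e. 0.29·k^(0.29−1) = 0.105, so k_gold = (0.29/0.105)^(1/0.71) ≈ 4.1824.
y_gold = 4.1824^0.29 ≈ 1.5143, c_gold = y_gold − 0.105·k_gold ≈ 1.0752.
Gain: Δc = 1.0752 − 1.0586 ≈ 0.0165.

Δc ≈ 0.02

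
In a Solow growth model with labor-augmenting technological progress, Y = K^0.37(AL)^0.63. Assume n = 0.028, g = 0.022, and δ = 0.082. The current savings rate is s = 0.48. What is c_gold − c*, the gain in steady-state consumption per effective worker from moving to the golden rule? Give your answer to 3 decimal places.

Break-even investment rate: n + g + δ = 0.028 + 0.022 + 0.082 = 0.132.
Current steady state (s = 0.48): k* = (0.48/0.132)^(1/0.63) ≈ 7.7615, y* = 7.7615^0.37 ≈ 2.1344, c* = (1−0.48)·2.1344 ≈ 1.1099.
Maximizing c = f(k) − (n+g+δ)·k gives f'(k) = n+g+δ, i.e. 0.37·k^(0.37−1) = 0.132, so k_gold = (0.37/0.132)^(1/0.63) ≈ 5.1348.
y_gold = 5.1348^0.37 ≈ 1.8319, c_gold = y_gold − 0.132·k_gold ≈ 1.1541.
Gain: Δc = 1.1541 − 1.1099 ≈ 0.0442.

Δc ≈ 0.044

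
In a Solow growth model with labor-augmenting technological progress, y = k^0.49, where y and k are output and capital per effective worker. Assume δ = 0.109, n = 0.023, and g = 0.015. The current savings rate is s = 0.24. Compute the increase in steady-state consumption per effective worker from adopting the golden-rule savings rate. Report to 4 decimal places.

Δc ≈ 0.4044

Break-even investment rate: n + g + δ = 0.023 + 0.015 + 0.109 = 0.147.
Current steady state (s = 0.24): k* = (0.24/0.147)^(1/0.51) ≈ 2.6148, y* = 2.6148^0.49 ≈ 1.6016, c* = (1−0.24)·1.6016 ≈ 1.2172.
Maximizing c = f(k) − (n+g+δ)·k gives f'(k) = n+g+δ, i.e. 0.49·k^(0.49−1) = 0.147, so k_gold = (0.49/0.147)^(1/0.51) ≈ 10.5987.
y_gold = 10.5987^0.49 ≈ 3.1796, c_gold = y_gold − 0.147·k_gold ≈ 1.6216.
Gain: Δc = 1.6216 − 1.2172 ≈ 0.4044.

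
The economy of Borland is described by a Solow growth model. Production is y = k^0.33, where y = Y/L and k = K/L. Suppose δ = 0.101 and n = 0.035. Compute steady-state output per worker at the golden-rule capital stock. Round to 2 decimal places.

y_gold ≈ 1.55

The effective depreciation rate is n + δ = 0.035 + 0.101 = 0.136.
At the golden rule the marginal product of capital equals n+δ: 0.33·k^(0.33−1) = 0.136. Solving, k_gold = (0.33/0.136)^(1/0.67) ≈ 3.7548.
Output: y_gold = k_gold^0.33 = 3.7548^0.33 ≈ 1.5474.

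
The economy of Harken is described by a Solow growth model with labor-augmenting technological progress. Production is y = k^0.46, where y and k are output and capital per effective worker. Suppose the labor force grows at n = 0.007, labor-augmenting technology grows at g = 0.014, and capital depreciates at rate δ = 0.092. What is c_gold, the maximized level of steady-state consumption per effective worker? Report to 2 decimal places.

Capital per effective worker breaks even when investment replaces (n + g + δ)·k; here n + g + δ = 0.113.
Golden rule sets MPK = n+g+δ: 0.46·k^(0.46−1) = 0.113, so k_gold = (0.46/0.113)^(1/0.54) ≈ 13.4597.
y_gold = 13.4597^0.46 ≈ 3.3064.
c_gold = y_gold − (n+g+δ)·k_gold = 3.3064 − 0.113·13.4597 ≈ 1.7855.

c_gold ≈ 1.79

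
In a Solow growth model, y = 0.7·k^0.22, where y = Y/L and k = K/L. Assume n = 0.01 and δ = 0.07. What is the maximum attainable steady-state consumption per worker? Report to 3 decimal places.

c_gold ≈ 0.657

Break-even investment rate: n + δ = 0.01 + 0.07 = 0.08.
Maximizing c = f(k) − (n+δ)·k gives f'(k) = n+δ, i.e. 0.22·0.7·k^(0.22−1) = 0.08, so k_gold = (0.22·0.7/0.08)^(1/0.78) ≈ 2.3156.
y_gold = 0.7·2.3156^0.22 ≈ 0.8420.
c_gold = y_gold − (n+δ)·k_gold = 0.8420 − 0.08·2.3156 ≈ 0.6568.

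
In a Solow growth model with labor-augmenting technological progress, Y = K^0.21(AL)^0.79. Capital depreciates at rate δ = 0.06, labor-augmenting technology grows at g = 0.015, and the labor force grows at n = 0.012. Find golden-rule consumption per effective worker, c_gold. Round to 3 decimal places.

c_gold ≈ 0.999

Break-even investment rate: n + g + δ = 0.012 + 0.015 + 0.06 = 0.087.
Golden rule sets MPK = n+g+δ: 0.21·k^(0.21−1) = 0.087, so k_gold = (0.21/0.087)^(1/0.79) ≈ 3.0509.
y_gold = 3.0509^0.21 ≈ 1.2640.
c_gold = y_gold − (n+g+δ)·k_gold = 1.2640 − 0.087·3.0509 ≈ 0.9985.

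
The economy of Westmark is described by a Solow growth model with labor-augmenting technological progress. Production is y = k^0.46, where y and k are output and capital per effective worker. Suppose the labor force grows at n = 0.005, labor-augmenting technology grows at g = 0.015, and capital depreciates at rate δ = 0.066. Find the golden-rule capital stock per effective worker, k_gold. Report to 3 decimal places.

k_gold ≈ 22.317

The effective depreciation rate is n + g + δ = 0.005 + 0.015 + 0.066 = 0.086.
Golden rule sets MPK = n+g+δ: 0.46·k^(0.46−1) = 0.086, so k_gold = (0.46/0.086)^(1/0.54) ≈ 22.3166.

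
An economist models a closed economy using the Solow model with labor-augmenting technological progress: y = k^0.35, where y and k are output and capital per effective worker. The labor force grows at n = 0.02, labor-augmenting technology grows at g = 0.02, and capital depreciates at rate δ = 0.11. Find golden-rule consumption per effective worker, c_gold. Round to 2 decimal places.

Capital per effective worker breaks even when investment replaces (n + g + δ)·k; here n + g + δ = 0.15.
At the golden rule the marginal product of capital equals n+g+δ: 0.35·k^(0.35−1) = 0.15. Solving, k_gold = (0.35/0.15)^(1/0.65) ≈ 3.6823.
y_gold = 3.6823^0.35 ≈ 1.5781.
c_gold = y_gold − (n+g+δ)·k_gold = 1.5781 − 0.15·3.6823 ≈ 1.0258.

c_gold ≈ 1.03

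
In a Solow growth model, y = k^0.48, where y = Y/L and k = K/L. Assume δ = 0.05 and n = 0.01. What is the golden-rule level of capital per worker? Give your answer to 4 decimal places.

n + δ = 0.01 + 0.05 = 0.06.
Maximizing c = f(k) − (n+δ)·k gives f'(k) = n+δ, i.e. 0.48·k^(0.48−1) = 0.06, so k_gold = (0.48/0.06)^(1/0.52) ≈ 54.5395.

k_gold ≈ 54.5395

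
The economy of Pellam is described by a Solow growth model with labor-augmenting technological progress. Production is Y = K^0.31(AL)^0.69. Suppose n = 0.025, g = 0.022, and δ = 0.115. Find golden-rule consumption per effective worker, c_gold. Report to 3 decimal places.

c_gold ≈ 0.924

Break-even investment rate: n + g + δ = 0.025 + 0.022 + 0.115 = 0.162.
At the golden rule the marginal product of capital equals n+g+δ: 0.31·k^(0.31−1) = 0.162. Solving, k_gold = (0.31/0.162)^(1/0.69) ≈ 2.5614.
y_gold = 2.5614^0.31 ≈ 1.3385.
c_gold = y_gold − (n+g+δ)·k_gold = 1.3385 − 0.162·2.5614 ≈ 0.9236.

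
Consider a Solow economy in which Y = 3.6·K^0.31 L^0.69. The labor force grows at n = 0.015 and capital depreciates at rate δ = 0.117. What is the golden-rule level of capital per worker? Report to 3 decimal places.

k_gold ≈ 22.060

n + δ = 0.015 + 0.117 = 0.132.
Golden rule sets MPK = n+δ: 0.31·3.6·k^(0.31−1) = 0.132, so k_gold = (0.31·3.6/0.132)^(1/0.69) ≈ 22.0602.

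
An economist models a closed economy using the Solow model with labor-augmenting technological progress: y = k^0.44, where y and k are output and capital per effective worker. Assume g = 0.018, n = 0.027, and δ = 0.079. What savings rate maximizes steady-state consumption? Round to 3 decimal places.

s_gold = 0.440

The effective depreciation rate is n + g + δ = 0.027 + 0.018 + 0.079 = 0.124.
At the golden rule MPK = n+g+δ, and in any Cobb-Douglas steady state s = (n+g+δ)·k/y = MPK·k/y = capital's share 0.44.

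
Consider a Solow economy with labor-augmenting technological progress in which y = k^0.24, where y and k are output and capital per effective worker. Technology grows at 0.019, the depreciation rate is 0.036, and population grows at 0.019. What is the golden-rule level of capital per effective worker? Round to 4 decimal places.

The effective depreciation rate is n + g + δ = 0.019 + 0.019 + 0.036 = 0.074.
Golden rule sets MPK = n+g+δ: 0.24·k^(0.24−1) = 0.074, so k_gold = (0.24/0.074)^(1/0.76) ≈ 4.7026.

k_gold ≈ 4.7026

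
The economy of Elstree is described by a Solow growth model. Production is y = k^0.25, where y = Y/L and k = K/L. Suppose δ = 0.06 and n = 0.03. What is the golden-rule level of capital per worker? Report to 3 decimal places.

k_gold ≈ 3.905

n + δ = 0.03 + 0.06 = 0.09.
At the golden rule the marginal product of capital equals n+δ: 0.25·k^(0.25−1) = 0.09. Solving, k_gold = (0.25/0.09)^(1/0.75) ≈ 3.9048.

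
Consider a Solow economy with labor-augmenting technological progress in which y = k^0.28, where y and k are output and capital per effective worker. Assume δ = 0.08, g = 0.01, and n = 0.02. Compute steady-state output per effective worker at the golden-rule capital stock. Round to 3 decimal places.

The effective depreciation rate is n + g + δ = 0.02 + 0.01 + 0.08 = 0.11.
Golden rule sets MPK = n+g+δ: 0.28·k^(0.28−1) = 0.11, so k_gold = (0.28/0.11)^(1/0.72) ≈ 3.6607.
Output: y_gold = k_gold^0.28 = 3.6607^0.28 ≈ 1.4381.

y_gold ≈ 1.438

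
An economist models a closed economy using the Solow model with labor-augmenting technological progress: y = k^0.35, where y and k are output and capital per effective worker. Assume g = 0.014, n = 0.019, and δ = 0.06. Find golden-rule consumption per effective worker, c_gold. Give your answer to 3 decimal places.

Capital per effective worker breaks even when investment replaces (n + g + δ)·k; here n + g + δ = 0.093.
Maximizing c = f(k) − (n+g+δ)·k gives f'(k) = n+g+δ, i.e. 0.35·k^(0.35−1) = 0.093, so k_gold = (0.35/0.093)^(1/0.65) ≈ 7.6827.
y_gold = 7.6827^0.35 ≈ 2.0414.
c_gold = y_gold − (n+g+δ)·k_gold = 2.0414 − 0.093·7.6827 ≈ 1.3269.

c_gold ≈ 1.327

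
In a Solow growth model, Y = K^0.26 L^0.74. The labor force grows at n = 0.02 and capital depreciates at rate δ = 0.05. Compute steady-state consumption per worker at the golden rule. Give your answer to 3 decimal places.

c_gold ≈ 1.173

The effective depreciation rate is n + δ = 0.02 + 0.05 = 0.07.
Maximizing c = f(k) − (n+δ)·k gives f'(k) = n+δ, i.e. 0.26·k^(0.26−1) = 0.07, so k_gold = (0.26/0.07)^(1/0.74) ≈ 5.8898.
y_gold = 5.8898^0.26 ≈ 1.5857.
c_gold = y_gold − (n+δ)·k_gold = 1.5857 − 0.07·5.8898 ≈ 1.1734.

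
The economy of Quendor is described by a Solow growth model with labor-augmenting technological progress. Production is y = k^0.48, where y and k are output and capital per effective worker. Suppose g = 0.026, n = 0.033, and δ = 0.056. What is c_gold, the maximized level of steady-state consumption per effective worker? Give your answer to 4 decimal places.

Break-even investment rate: n + g + δ = 0.033 + 0.026 + 0.056 = 0.115.
Maximizing c = f(k) − (n+g+δ)·k gives f'(k) = n+g+δ, i.e. 0.48·k^(0.48−1) = 0.115, so k_gold = (0.48/0.115)^(1/0.52) ≈ 15.6082.
y_gold = 15.6082^0.48 ≈ 3.7395.
c_gold = y_gold − (n+g+δ)·k_gold = 3.7395 − 0.115·15.6082 ≈ 1.9445.

c_gold ≈ 1.9445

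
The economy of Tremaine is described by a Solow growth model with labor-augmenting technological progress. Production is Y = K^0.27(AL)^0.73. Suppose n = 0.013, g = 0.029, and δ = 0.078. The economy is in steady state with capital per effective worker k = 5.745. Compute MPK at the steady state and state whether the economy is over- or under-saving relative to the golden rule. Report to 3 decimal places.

The effective depreciation rate is n + g + δ = 0.013 + 0.029 + 0.078 = 0.12.
MPK = 0.27·k^(0.27−1) = 0.27·5.745^(-0.73) ≈ 0.0753.
MPK < 0.12, so the economy is dynamically inefficient (over-saving).

over-saving; MPK ≈ 0.075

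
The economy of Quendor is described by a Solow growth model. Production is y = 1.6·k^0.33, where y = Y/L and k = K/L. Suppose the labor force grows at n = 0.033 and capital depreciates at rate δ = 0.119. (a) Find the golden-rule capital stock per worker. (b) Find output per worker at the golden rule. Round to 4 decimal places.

n + δ = 0.033 + 0.119 = 0.152.
Maximizing c = f(k) − (n+δ)·k gives f'(k) = n+δ, i.e. 0.33·1.6·k^(0.33−1) = 0.152, so k_gold = (0.33·1.6/0.152)^(1/0.67) ≈ 6.4143.
y_gold = 1.6·6.4143^0.33 ≈ 2.9545.

(a) k_gold ≈ 6.4143; (b) y_gold ≈ 2.9545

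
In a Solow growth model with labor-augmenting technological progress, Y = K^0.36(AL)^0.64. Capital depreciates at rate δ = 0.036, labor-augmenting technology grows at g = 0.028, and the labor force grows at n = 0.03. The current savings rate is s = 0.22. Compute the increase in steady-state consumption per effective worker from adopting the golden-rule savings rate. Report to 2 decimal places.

Δc ≈ 0.10

The effective depreciation rate is n + g + δ = 0.03 + 0.028 + 0.036 = 0.094.
Current steady state (s = 0.22): k* = (0.22/0.094)^(1/0.64) ≈ 3.7759, y* = 3.7759^0.36 ≈ 1.6133, c* = (1−0.22)·1.6133 ≈ 1.2584.
At the golden rule the marginal product of capital equals n+g+δ: 0.36·k^(0.36−1) = 0.094. Solving, k_gold = (0.36/0.094)^(1/0.64) ≈ 8.1510.
y_gold = 8.1510^0.36 ≈ 2.1283, c_gold = y_gold − 0.094·k_gold ≈ 1.3621.
Gain: Δc = 1.3621 − 1.2584 ≈ 0.1037.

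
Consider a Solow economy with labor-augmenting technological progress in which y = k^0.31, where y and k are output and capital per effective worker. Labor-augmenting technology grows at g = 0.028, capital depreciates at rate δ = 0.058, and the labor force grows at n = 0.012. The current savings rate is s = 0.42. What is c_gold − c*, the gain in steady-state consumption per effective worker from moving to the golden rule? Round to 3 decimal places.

The effective depreciation rate is n + g + δ = 0.012 + 0.028 + 0.058 = 0.098.
Current steady state (s = 0.42): k* = (0.42/0.098)^(1/0.69) ≈ 8.2409, y* = 8.2409^0.31 ≈ 1.9229, c* = (1−0.42)·1.9229 ≈ 1.1153.
Setting f'(k) = n+g+δ gives 0.31·k^(0.31−1) = 0.098, hence k_gold = (0.31/0.098)^(1/0.69) ≈ 5.3068.
y_gold = 5.3068^0.31 ≈ 1.6776, c_gold = y_gold − 0.098·k_gold ≈ 1.1576.
Gain: Δc = 1.1576 − 1.1153 ≈ 0.0423.

Δc ≈ 0.042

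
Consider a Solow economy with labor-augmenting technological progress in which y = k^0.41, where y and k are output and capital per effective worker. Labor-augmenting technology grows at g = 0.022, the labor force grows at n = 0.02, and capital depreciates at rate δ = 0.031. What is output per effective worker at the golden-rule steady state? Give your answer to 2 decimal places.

Capital per effective worker breaks even when investment replaces (n + g + δ)·k; here n + g + δ = 0.073.
Maximizing c = f(k) − (n+g+δ)·k gives f'(k) = n+g+δ, i.e. 0.41·k^(0.41−1) = 0.073, so k_gold = (0.41/0.073)^(1/0.59) ≈ 18.6326.
Output: y_gold = k_gold^0.41 = 18.6326^0.41 ≈ 3.3175.

y_gold ≈ 3.32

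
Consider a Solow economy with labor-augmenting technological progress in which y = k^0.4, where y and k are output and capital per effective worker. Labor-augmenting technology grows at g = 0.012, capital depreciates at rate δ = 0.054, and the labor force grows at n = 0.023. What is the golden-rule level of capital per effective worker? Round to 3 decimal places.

Break-even investment rate: n + g + δ = 0.023 + 0.012 + 0.054 = 0.089.
Setting f'(k) = n+g+δ gives 0.4·k^(0.4−1) = 0.089, hence k_gold = (0.4/0.089)^(1/0.6) ≈ 12.2401.

k_gold ≈ 12.240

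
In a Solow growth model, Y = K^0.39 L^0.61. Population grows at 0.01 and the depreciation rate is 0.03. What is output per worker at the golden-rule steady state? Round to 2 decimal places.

Capital per worker breaks even when investment replaces (n + δ)·k; here n + δ = 0.04.
At the golden rule the marginal product of capital equals n+δ: 0.39·k^(0.39−1) = 0.04. Solving, k_gold = (0.39/0.04)^(1/0.61) ≈ 41.8137.
Output: y_gold = k_gold^0.39 = 41.8137^0.39 ≈ 4.2886.

y_gold ≈ 4.29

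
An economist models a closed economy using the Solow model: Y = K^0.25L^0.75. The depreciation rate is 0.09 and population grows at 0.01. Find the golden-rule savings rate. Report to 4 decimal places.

Capital per worker breaks even when investment replaces (n + δ)·k; here n + δ = 0.1.
At the golden rule MPK = n+δ, and in any Cobb-Douglas steady state s = (n+δ)·k/y = MPK·k/y = capital's share 0.25.

s_gold = 0.2500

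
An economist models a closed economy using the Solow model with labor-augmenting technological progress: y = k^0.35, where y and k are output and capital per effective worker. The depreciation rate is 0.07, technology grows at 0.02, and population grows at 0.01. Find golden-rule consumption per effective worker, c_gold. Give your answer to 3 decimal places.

Break-even investment rate: n + g + δ = 0.01 + 0.02 + 0.07 = 0.1.
Golden rule sets MPK = n+g+δ: 0.35·k^(0.35−1) = 0.1, so k_gold = (0.35/0.1)^(1/0.65) ≈ 6.8711.
y_gold = 6.8711^0.35 ≈ 1.9632.
c_gold = y_gold − (n+g+δ)·k_gold = 1.9632 − 0.1·6.8711 ≈ 1.2761.

c_gold ≈ 1.276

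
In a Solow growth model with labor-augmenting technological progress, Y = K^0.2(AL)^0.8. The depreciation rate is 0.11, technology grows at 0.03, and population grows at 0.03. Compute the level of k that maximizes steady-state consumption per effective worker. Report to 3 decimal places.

k_gold ≈ 1.225

Break-even investment rate: n + g + δ = 0.03 + 0.03 + 0.11 = 0.17.
Setting f'(k) = n+g+δ gives 0.2·k^(0.2−1) = 0.17, hence k_gold = (0.2/0.17)^(1/0.8) ≈ 1.2253.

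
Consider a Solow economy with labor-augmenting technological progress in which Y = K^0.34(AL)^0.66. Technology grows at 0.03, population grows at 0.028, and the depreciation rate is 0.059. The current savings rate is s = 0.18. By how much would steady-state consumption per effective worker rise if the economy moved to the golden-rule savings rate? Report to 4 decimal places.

Break-even investment rate: n + g + δ = 0.028 + 0.03 + 0.059 = 0.117.
Current steady state (s = 0.18): k* = (0.18/0.117)^(1/0.66) ≈ 1.9207, y* = 1.9207^0.34 ≈ 1.2485, c* = (1−0.18)·1.2485 ≈ 1.0237.
Maximizing c = f(k) − (n+g+δ)·k gives f'(k) = n+g+δ, i.e. 0.34·k^(0.34−1) = 0.117, so k_gold = (0.34/0.117)^(1/0.66) ≈ 5.0345.
y_gold = 5.0345^0.34 ≈ 1.7325, c_gold = y_gold − 0.117·k_gold ≈ 1.1434.
Gain: Δc = 1.1434 − 1.0237 ≈ 0.1197.

Δc ≈ 0.1197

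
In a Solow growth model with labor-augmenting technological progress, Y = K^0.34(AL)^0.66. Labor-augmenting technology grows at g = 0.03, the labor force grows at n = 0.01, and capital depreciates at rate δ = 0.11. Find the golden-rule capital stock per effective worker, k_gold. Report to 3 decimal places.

Capital per effective worker breaks even when investment replaces (n + g + δ)·k; here n + g + δ = 0.15.
Setting f'(k) = n+g+δ gives 0.34·k^(0.34−1) = 0.15, hence k_gold = (0.34/0.15)^(1/0.66) ≈ 3.4551.

k_gold ≈ 3.455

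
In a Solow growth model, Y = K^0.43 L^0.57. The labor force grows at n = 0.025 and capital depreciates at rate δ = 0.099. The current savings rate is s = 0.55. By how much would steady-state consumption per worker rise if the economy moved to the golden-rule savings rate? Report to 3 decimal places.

The effective depreciation rate is n + δ = 0.025 + 0.099 = 0.124.
Current steady state (s = 0.55): k* = (0.55/0.124)^(1/0.57) ≈ 13.6453, y* = 13.6453^0.43 ≈ 3.0764, c* = (1−0.55)·3.0764 ≈ 1.3844.
Maximizing c = f(k) − (n+δ)·k gives f'(k) = n+δ, i.e. 0.43·k^(0.43−1) = 0.124, so k_gold = (0.43/0.124)^(1/0.57) ≈ 8.8603.
y_gold = 8.8603^0.43 ≈ 2.5551, c_gold = y_gold − 0.124·k_gold ≈ 1.4564.
Gain: Δc = 1.4564 − 1.3844 ≈ 0.0720.

Δc ≈ 0.072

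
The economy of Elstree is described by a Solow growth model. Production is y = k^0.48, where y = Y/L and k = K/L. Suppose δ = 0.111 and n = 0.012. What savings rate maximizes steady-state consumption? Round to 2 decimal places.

n + δ = 0.012 + 0.111 = 0.123.
At the golden rule MPK = n+δ, and in any Cobb-Douglas steady state s = (n+δ)·k/y = MPK·k/y = capital's share 0.48.

s_gold = 0.48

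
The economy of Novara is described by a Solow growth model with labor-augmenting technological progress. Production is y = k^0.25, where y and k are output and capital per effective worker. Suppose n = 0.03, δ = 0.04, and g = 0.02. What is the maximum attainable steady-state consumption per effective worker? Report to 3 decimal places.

c_gold ≈ 1.054

n + g + δ = 0.03 + 0.02 + 0.04 = 0.09.
Setting f'(k) = n+g+δ gives 0.25·k^(0.25−1) = 0.09, hence k_gold = (0.25/0.09)^(1/0.75) ≈ 3.9048.
y_gold = 3.9048^0.25 ≈ 1.4057.
c_gold = y_gold − (n+g+δ)·k_gold = 1.4057 − 0.09·3.9048 ≈ 1.0543.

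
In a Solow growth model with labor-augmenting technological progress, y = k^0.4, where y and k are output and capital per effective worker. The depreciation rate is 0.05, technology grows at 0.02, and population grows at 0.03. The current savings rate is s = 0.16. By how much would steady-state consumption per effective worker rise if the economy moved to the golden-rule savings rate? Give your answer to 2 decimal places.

Δc ≈ 0.36

n + g + δ = 0.03 + 0.02 + 0.05 = 0.1.
Current steady state (s = 0.16): k* = (0.16/0.1)^(1/0.6) ≈ 2.1888, y* = 2.1888^0.4 ≈ 1.3680, c* = (1−0.16)·1.3680 ≈ 1.1491.
Maximizing c = f(k) − (n+g+δ)·k gives f'(k) = n+g+δ, i.e. 0.4·k^(0.4−1) = 0.1, so k_gold = (0.4/0.1)^(1/0.6) ≈ 10.0794.
y_gold = 10.0794^0.4 ≈ 2.5198, c_gold = y_gold − 0.1·k_gold ≈ 1.5119.
Gain: Δc = 1.5119 − 1.1491 ≈ 0.3628.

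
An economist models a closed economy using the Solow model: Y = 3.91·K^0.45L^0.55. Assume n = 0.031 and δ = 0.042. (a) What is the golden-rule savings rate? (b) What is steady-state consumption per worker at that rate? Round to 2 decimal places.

Capital per worker breaks even when investment replaces (n + δ)·k; here n + δ = 0.073.
For Cobb-Douglas, s_gold equals capital's share: s_gold = 0.45.
At the golden rule the marginal product of capital equals n+δ: 0.45·3.91·k^(0.45−1) = 0.073. Solving, k_gold = (0.45·3.91/0.073)^(1/0.55) ≈ 325.7227.
y_gold = 3.91·325.7227^0.45 ≈ 52.8395; c_gold = (1−0.45)·y_gold ≈ 29.0617.

(a) s_gold = 0.45; (b) c_gold ≈ 29.06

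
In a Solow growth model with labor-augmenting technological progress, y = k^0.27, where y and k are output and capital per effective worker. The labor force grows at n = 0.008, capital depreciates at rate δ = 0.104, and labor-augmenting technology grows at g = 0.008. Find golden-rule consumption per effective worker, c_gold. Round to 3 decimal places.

c_gold ≈ 0.985

Capital per effective worker breaks even when investment replaces (n + g + δ)·k; here n + g + δ = 0.12.
Maximizing c = f(k) − (n+g+δ)·k gives f'(k) = n+g+δ, i.e. 0.27·k^(0.27−1) = 0.12, so k_gold = (0.27/0.12)^(1/0.73) ≈ 3.0370.
y_gold = 3.0370^0.27 ≈ 1.3498.
c_gold = y_gold − (n+g+δ)·k_gold = 1.3498 − 0.12·3.0370 ≈ 0.9853.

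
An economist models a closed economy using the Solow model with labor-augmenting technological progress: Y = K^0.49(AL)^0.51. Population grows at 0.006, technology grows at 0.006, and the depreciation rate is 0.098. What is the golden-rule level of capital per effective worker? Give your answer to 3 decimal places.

Break-even investment rate: n + g + δ = 0.006 + 0.006 + 0.098 = 0.11.
Maximizing c = f(k) − (n+g+δ)·k gives f'(k) = n+g+δ, i.e. 0.49·k^(0.49−1) = 0.11, so k_gold = (0.49/0.11)^(1/0.51) ≈ 18.7139.

k_gold ≈ 18.714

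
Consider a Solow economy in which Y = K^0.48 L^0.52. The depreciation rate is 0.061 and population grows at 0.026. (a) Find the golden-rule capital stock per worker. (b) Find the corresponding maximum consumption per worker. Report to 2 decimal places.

(a) k_gold ≈ 26.69; (b) c_gold ≈ 2.52

Break-even investment rate: n + δ = 0.026 + 0.061 = 0.087.
At the golden rule the marginal product of capital equals n+δ: 0.48·k^(0.48−1) = 0.087. Solving, k_gold = (0.48/0.087)^(1/0.52) ≈ 26.6924.
y_gold = 26.6924^0.48 ≈ 4.8380; c_gold = y_gold − 0.087·k_gold ≈ 2.5158.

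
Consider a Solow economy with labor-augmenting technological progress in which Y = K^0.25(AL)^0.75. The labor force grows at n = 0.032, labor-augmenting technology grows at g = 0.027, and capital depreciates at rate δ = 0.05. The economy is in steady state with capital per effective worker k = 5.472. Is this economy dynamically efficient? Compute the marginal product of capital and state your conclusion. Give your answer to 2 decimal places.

dynamically inefficient; MPK ≈ 0.07

The effective depreciation rate is n + g + δ = 0.032 + 0.027 + 0.05 = 0.109.
MPK = 0.25·k^(0.25−1) = 0.25·5.472^(-0.75) ≈ 0.0699.
MPK < 0.109, so the economy is dynamically inefficient (over-saving).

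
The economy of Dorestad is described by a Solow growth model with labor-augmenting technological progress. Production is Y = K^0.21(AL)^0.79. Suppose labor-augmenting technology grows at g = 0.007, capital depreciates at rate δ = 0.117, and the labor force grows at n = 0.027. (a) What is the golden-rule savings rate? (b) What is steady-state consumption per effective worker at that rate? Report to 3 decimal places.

Break-even investment rate: n + g + δ = 0.027 + 0.007 + 0.117 = 0.151.
For Cobb-Douglas, s_gold equals capital's share: s_gold = 0.21.
Setting f'(k) = n+g+δ gives 0.21·k^(0.21−1) = 0.151, hence k_gold = (0.21/0.151)^(1/0.79) ≈ 1.5182.
y_gold = 1.5182^0.21 ≈ 1.0916; c_gold = (1−0.21)·y_gold ≈ 0.8624.

(a) s_gold = 0.210; (b) c_gold ≈ 0.862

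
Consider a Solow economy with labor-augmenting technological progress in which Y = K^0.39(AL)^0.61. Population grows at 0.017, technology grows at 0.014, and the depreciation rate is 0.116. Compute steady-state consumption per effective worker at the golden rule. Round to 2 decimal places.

Break-even investment rate: n + g + δ = 0.017 + 0.014 + 0.116 = 0.147.
At the golden rule the marginal product of capital equals n+g+δ: 0.39·k^(0.39−1) = 0.147. Solving, k_gold = (0.39/0.147)^(1/0.61) ≈ 4.9507.
y_gold = 4.9507^0.39 ≈ 1.8660.
c_gold = y_gold − (n+g+δ)·k_gold = 1.8660 − 0.147·4.9507 ≈ 1.1383.

c_gold ≈ 1.14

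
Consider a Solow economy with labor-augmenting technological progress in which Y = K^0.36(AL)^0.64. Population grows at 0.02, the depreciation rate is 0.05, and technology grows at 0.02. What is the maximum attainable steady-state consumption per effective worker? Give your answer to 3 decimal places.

c_gold ≈ 1.396

n + g + δ = 0.02 + 0.02 + 0.05 = 0.09.
Golden rule sets MPK = n+g+δ: 0.36·k^(0.36−1) = 0.09, so k_gold = (0.36/0.09)^(1/0.64) ≈ 8.7241.
y_gold = 8.7241^0.36 ≈ 2.1810.
c_gold = y_gold − (n+g+δ)·k_gold = 2.1810 − 0.09·8.7241 ≈ 1.3958.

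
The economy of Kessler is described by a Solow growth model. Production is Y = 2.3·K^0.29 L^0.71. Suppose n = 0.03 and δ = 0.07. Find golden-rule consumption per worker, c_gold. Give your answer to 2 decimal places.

c_gold ≈ 3.54

Break-even investment rate: n + δ = 0.03 + 0.07 = 0.1.
At the golden rule the marginal product of capital equals n+δ: 0.29·2.3·k^(0.29−1) = 0.1. Solving, k_gold = (0.29·2.3/0.1)^(1/0.71) ≈ 14.4791.
y_gold = 2.3·14.4791^0.29 ≈ 4.9928.
c_gold = y_gold − (n+δ)·k_gold = 4.9928 − 0.1·14.4791 ≈ 3.5449.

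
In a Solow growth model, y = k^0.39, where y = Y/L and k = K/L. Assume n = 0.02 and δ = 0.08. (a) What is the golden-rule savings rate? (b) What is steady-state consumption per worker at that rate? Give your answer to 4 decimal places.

Capital per worker breaks even when investment replaces (n + δ)·k; here n + δ = 0.1.
For Cobb-Douglas, s_gold equals capital's share: s_gold = 0.39.
Golden rule sets MPK = n+δ: 0.39·k^(0.39−1) = 0.1, so k_gold = (0.39/0.1)^(1/0.61) ≈ 9.3102.
y_gold = 9.3102^0.39 ≈ 2.3872; c_gold = (1−0.39)·y_gold ≈ 1.4562.

(a) s_gold = 0.3900; (b) c_gold ≈ 1.4562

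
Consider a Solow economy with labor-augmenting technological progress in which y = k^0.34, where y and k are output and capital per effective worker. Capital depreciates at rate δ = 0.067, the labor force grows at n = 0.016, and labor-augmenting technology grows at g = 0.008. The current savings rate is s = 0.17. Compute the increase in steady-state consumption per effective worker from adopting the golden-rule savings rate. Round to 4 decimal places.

Capital per effective worker breaks even when investment replaces (n + g + δ)·k; here n + g + δ = 0.091.
Current steady state (s = 0.17): k* = (0.17/0.091)^(1/0.66) ≈ 2.5776, y* = 2.5776^0.34 ≈ 1.3798, c* = (1−0.17)·1.3798 ≈ 1.1452.
At the golden rule the marginal product of capital equals n+g+δ: 0.34·k^(0.34−1) = 0.091. Solving, k_gold = (0.34/0.091)^(1/0.66) ≈ 7.3677.
y_gold = 7.3677^0.34 ≈ 1.9719, c_gold = y_gold − 0.091·k_gold ≈ 1.3015.
Gain: Δc = 1.3015 − 1.1452 ≈ 0.1562.

Δc ≈ 0.1562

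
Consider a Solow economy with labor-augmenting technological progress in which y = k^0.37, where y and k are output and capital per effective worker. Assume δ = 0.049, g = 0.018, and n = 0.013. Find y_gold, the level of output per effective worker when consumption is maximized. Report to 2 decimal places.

Capital per effective worker breaks even when investment replaces (n + g + δ)·k; here n + g + δ = 0.08.
Maximizing c = f(k) − (n+g+δ)·k gives f'(k) = n+g+δ, i.e. 0.37·k^(0.37−1) = 0.08, so k_gold = (0.37/0.08)^(1/0.63) ≈ 11.3693.
Output: y_gold = k_gold^0.37 = 11.3693^0.37 ≈ 2.4582.

y_gold ≈ 2.46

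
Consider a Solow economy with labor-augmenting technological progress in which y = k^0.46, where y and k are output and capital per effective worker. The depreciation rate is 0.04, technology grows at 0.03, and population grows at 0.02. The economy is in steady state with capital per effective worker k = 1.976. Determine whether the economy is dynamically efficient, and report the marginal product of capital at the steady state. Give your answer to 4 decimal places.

The effective depreciation rate is n + g + δ = 0.02 + 0.03 + 0.04 = 0.09.
MPK = 0.46·k^(0.46−1) = 0.46·1.976^(-0.54) ≈ 0.3184.
MPK > 0.09, so the economy is dynamically efficient (under-saving).

dynamically efficient; MPK ≈ 0.3184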